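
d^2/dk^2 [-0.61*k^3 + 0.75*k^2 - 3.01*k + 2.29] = 1.5 - 3.66*k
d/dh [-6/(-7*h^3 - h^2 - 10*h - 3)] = 6*(-21*h^2 - 2*h - 10)/(7*h^3 + h^2 + 10*h + 3)^2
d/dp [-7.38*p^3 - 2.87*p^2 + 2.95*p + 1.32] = -22.14*p^2 - 5.74*p + 2.95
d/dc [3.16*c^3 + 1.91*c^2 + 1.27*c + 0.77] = 9.48*c^2 + 3.82*c + 1.27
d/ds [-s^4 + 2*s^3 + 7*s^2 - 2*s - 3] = -4*s^3 + 6*s^2 + 14*s - 2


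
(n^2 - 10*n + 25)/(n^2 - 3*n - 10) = (n - 5)/(n + 2)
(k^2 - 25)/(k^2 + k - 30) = (k + 5)/(k + 6)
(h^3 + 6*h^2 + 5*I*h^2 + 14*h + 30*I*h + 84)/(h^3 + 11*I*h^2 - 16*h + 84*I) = (h + 6)/(h + 6*I)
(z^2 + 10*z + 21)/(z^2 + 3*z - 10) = (z^2 + 10*z + 21)/(z^2 + 3*z - 10)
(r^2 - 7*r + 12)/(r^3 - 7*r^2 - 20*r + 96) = (r - 4)/(r^2 - 4*r - 32)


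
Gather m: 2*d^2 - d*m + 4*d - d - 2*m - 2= 2*d^2 + 3*d + m*(-d - 2) - 2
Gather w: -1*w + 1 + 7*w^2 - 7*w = 7*w^2 - 8*w + 1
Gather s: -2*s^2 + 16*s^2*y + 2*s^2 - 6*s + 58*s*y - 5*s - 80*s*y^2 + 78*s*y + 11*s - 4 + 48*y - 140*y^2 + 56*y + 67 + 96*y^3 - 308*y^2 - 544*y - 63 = 16*s^2*y + s*(-80*y^2 + 136*y) + 96*y^3 - 448*y^2 - 440*y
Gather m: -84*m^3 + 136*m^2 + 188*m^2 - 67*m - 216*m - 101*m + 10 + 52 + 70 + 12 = -84*m^3 + 324*m^2 - 384*m + 144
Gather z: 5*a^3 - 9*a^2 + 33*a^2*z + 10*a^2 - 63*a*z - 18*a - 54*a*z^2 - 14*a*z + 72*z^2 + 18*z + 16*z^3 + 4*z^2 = 5*a^3 + a^2 - 18*a + 16*z^3 + z^2*(76 - 54*a) + z*(33*a^2 - 77*a + 18)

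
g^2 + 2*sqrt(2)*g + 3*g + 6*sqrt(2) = (g + 3)*(g + 2*sqrt(2))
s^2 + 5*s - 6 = (s - 1)*(s + 6)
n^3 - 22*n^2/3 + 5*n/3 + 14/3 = (n - 7)*(n - 1)*(n + 2/3)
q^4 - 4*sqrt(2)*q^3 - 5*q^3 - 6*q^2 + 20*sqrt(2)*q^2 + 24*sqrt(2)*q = q*(q - 6)*(q + 1)*(q - 4*sqrt(2))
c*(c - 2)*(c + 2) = c^3 - 4*c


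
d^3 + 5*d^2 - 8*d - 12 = (d - 2)*(d + 1)*(d + 6)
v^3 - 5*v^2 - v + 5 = (v - 5)*(v - 1)*(v + 1)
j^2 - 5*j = j*(j - 5)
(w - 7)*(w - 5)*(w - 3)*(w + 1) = w^4 - 14*w^3 + 56*w^2 - 34*w - 105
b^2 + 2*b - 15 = (b - 3)*(b + 5)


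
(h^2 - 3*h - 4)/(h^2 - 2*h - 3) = (h - 4)/(h - 3)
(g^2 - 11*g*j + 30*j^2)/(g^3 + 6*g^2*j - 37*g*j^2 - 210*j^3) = (g - 5*j)/(g^2 + 12*g*j + 35*j^2)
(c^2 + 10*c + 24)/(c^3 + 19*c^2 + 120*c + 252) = (c + 4)/(c^2 + 13*c + 42)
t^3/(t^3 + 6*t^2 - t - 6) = t^3/(t^3 + 6*t^2 - t - 6)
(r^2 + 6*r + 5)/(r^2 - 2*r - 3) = (r + 5)/(r - 3)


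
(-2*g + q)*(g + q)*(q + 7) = -2*g^2*q - 14*g^2 - g*q^2 - 7*g*q + q^3 + 7*q^2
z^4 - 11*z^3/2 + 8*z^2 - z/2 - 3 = (z - 3)*(z - 2)*(z - 1)*(z + 1/2)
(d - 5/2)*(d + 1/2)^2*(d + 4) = d^4 + 5*d^3/2 - 33*d^2/4 - 77*d/8 - 5/2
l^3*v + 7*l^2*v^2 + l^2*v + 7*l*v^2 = l*(l + 7*v)*(l*v + v)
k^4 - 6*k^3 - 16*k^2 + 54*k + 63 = (k - 7)*(k - 3)*(k + 1)*(k + 3)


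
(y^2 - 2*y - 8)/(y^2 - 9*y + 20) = (y + 2)/(y - 5)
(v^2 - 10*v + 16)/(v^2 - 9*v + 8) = (v - 2)/(v - 1)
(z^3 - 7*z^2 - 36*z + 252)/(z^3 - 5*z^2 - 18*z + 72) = (z^2 - z - 42)/(z^2 + z - 12)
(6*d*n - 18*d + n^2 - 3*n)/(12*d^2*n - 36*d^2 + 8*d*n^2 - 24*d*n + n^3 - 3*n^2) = 1/(2*d + n)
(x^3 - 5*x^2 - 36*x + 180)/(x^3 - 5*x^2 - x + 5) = (x^2 - 36)/(x^2 - 1)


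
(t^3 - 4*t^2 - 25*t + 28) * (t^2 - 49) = t^5 - 4*t^4 - 74*t^3 + 224*t^2 + 1225*t - 1372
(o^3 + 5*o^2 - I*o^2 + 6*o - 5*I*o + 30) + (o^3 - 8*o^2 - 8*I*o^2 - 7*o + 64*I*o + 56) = 2*o^3 - 3*o^2 - 9*I*o^2 - o + 59*I*o + 86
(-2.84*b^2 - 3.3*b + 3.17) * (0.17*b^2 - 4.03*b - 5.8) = -0.4828*b^4 + 10.8842*b^3 + 30.3099*b^2 + 6.3649*b - 18.386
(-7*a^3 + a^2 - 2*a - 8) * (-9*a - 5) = 63*a^4 + 26*a^3 + 13*a^2 + 82*a + 40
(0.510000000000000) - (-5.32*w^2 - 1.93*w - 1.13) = 5.32*w^2 + 1.93*w + 1.64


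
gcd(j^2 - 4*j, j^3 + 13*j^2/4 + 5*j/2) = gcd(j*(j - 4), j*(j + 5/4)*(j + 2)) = j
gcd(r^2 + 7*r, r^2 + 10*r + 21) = r + 7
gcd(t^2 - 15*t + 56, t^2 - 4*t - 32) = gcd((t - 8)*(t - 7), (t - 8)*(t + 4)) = t - 8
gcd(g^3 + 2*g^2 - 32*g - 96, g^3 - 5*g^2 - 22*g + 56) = g + 4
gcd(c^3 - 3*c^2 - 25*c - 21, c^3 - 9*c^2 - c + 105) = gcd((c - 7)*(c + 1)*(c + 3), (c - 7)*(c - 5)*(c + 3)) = c^2 - 4*c - 21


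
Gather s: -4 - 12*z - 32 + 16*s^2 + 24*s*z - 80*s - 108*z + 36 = 16*s^2 + s*(24*z - 80) - 120*z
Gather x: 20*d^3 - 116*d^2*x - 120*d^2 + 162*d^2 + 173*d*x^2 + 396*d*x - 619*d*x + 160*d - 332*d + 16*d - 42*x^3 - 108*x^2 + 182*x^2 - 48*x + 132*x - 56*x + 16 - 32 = 20*d^3 + 42*d^2 - 156*d - 42*x^3 + x^2*(173*d + 74) + x*(-116*d^2 - 223*d + 28) - 16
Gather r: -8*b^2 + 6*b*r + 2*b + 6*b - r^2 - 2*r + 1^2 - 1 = -8*b^2 + 8*b - r^2 + r*(6*b - 2)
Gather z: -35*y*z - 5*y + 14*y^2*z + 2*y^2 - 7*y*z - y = 2*y^2 - 6*y + z*(14*y^2 - 42*y)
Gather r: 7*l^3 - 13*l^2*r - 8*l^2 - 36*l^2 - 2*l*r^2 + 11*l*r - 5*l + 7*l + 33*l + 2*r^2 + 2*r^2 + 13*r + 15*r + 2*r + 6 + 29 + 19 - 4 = 7*l^3 - 44*l^2 + 35*l + r^2*(4 - 2*l) + r*(-13*l^2 + 11*l + 30) + 50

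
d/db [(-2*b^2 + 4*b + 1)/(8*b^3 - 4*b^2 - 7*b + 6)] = (16*b^4 - 64*b^3 + 6*b^2 - 16*b + 31)/(64*b^6 - 64*b^5 - 96*b^4 + 152*b^3 + b^2 - 84*b + 36)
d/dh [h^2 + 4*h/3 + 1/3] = 2*h + 4/3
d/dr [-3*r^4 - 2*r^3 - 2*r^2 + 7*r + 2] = -12*r^3 - 6*r^2 - 4*r + 7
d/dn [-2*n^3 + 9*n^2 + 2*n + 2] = -6*n^2 + 18*n + 2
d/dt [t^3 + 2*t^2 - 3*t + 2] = 3*t^2 + 4*t - 3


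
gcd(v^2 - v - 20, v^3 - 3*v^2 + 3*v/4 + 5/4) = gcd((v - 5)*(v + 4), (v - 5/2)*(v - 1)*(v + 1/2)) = 1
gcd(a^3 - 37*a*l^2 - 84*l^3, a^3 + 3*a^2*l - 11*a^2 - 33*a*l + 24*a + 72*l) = a + 3*l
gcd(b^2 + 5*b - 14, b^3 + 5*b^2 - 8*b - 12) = b - 2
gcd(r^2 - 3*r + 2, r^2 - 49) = 1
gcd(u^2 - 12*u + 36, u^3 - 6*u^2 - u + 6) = u - 6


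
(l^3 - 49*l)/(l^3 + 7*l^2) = (l - 7)/l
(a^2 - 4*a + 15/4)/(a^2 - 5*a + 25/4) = (2*a - 3)/(2*a - 5)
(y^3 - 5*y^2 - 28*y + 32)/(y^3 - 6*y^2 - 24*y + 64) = (y - 1)/(y - 2)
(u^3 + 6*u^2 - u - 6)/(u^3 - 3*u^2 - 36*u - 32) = (u^2 + 5*u - 6)/(u^2 - 4*u - 32)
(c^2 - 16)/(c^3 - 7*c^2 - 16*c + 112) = 1/(c - 7)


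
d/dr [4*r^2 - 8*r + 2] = 8*r - 8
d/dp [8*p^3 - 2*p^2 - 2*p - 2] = 24*p^2 - 4*p - 2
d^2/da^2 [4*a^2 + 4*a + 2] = 8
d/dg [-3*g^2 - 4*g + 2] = -6*g - 4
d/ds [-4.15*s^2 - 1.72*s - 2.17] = -8.3*s - 1.72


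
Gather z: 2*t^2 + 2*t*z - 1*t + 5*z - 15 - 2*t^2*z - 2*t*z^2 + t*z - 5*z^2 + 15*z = 2*t^2 - t + z^2*(-2*t - 5) + z*(-2*t^2 + 3*t + 20) - 15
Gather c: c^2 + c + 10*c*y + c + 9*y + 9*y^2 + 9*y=c^2 + c*(10*y + 2) + 9*y^2 + 18*y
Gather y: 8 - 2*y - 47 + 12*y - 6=10*y - 45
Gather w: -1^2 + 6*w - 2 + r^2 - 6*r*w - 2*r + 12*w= r^2 - 2*r + w*(18 - 6*r) - 3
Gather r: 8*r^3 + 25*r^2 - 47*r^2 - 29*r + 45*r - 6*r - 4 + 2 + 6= 8*r^3 - 22*r^2 + 10*r + 4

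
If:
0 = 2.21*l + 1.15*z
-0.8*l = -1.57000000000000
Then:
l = 1.96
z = -3.77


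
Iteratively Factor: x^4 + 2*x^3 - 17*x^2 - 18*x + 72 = (x + 3)*(x^3 - x^2 - 14*x + 24) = (x - 3)*(x + 3)*(x^2 + 2*x - 8) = (x - 3)*(x + 3)*(x + 4)*(x - 2)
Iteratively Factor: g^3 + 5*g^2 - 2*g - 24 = (g + 4)*(g^2 + g - 6) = (g + 3)*(g + 4)*(g - 2)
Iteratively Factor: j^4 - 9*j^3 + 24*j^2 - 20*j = (j - 5)*(j^3 - 4*j^2 + 4*j) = j*(j - 5)*(j^2 - 4*j + 4) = j*(j - 5)*(j - 2)*(j - 2)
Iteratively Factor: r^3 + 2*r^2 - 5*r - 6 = (r - 2)*(r^2 + 4*r + 3) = (r - 2)*(r + 1)*(r + 3)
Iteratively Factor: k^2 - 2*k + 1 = (k - 1)*(k - 1)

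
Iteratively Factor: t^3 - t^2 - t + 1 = (t + 1)*(t^2 - 2*t + 1) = (t - 1)*(t + 1)*(t - 1)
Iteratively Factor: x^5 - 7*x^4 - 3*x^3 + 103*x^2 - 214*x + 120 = (x - 3)*(x^4 - 4*x^3 - 15*x^2 + 58*x - 40) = (x - 5)*(x - 3)*(x^3 + x^2 - 10*x + 8) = (x - 5)*(x - 3)*(x - 2)*(x^2 + 3*x - 4) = (x - 5)*(x - 3)*(x - 2)*(x + 4)*(x - 1)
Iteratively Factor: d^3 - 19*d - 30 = (d - 5)*(d^2 + 5*d + 6) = (d - 5)*(d + 2)*(d + 3)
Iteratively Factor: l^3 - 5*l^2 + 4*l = (l)*(l^2 - 5*l + 4) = l*(l - 4)*(l - 1)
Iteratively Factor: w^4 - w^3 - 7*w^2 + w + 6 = (w - 3)*(w^3 + 2*w^2 - w - 2) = (w - 3)*(w + 2)*(w^2 - 1) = (w - 3)*(w + 1)*(w + 2)*(w - 1)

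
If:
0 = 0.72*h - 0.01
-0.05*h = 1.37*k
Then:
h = 0.01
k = -0.00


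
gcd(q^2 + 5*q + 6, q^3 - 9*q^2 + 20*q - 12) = 1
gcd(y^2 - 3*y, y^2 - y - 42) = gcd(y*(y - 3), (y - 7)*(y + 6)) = 1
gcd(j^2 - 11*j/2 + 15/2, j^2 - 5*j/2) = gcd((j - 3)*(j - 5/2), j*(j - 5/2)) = j - 5/2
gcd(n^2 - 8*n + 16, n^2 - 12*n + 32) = n - 4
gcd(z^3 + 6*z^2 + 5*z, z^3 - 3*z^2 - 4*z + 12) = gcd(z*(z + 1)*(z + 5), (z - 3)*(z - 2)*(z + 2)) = 1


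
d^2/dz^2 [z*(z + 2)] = 2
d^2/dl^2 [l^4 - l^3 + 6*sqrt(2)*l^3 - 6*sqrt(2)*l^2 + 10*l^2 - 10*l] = 12*l^2 - 6*l + 36*sqrt(2)*l - 12*sqrt(2) + 20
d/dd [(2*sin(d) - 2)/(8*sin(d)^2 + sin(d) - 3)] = 2*(-8*sin(d)^2 + 16*sin(d) - 2)*cos(d)/(8*sin(d)^2 + sin(d) - 3)^2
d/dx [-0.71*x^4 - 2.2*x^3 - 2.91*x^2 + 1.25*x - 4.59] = -2.84*x^3 - 6.6*x^2 - 5.82*x + 1.25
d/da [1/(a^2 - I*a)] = (-2*a + I)/(a^2*(a - I)^2)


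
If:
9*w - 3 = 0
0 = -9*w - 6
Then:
No Solution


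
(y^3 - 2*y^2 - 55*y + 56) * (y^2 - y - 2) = y^5 - 3*y^4 - 55*y^3 + 115*y^2 + 54*y - 112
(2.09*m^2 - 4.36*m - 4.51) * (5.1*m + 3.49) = 10.659*m^3 - 14.9419*m^2 - 38.2174*m - 15.7399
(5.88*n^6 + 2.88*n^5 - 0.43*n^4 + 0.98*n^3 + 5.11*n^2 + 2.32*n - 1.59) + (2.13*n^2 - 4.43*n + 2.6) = 5.88*n^6 + 2.88*n^5 - 0.43*n^4 + 0.98*n^3 + 7.24*n^2 - 2.11*n + 1.01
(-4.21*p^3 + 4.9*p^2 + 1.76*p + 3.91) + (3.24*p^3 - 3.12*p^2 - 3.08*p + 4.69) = -0.97*p^3 + 1.78*p^2 - 1.32*p + 8.6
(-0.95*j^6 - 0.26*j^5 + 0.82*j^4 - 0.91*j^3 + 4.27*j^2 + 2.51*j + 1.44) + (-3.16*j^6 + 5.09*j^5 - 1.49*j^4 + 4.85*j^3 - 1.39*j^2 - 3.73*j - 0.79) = -4.11*j^6 + 4.83*j^5 - 0.67*j^4 + 3.94*j^3 + 2.88*j^2 - 1.22*j + 0.65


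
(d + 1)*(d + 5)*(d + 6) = d^3 + 12*d^2 + 41*d + 30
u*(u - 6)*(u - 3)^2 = u^4 - 12*u^3 + 45*u^2 - 54*u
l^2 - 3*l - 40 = (l - 8)*(l + 5)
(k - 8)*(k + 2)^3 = k^4 - 2*k^3 - 36*k^2 - 88*k - 64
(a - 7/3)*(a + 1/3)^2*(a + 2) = a^4 + a^3/3 - 43*a^2/9 - 85*a/27 - 14/27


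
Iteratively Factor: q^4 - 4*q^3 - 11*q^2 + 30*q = (q)*(q^3 - 4*q^2 - 11*q + 30) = q*(q - 2)*(q^2 - 2*q - 15) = q*(q - 2)*(q + 3)*(q - 5)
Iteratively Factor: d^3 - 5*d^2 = (d)*(d^2 - 5*d) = d*(d - 5)*(d)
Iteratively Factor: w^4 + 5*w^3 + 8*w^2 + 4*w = (w + 2)*(w^3 + 3*w^2 + 2*w) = w*(w + 2)*(w^2 + 3*w + 2) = w*(w + 1)*(w + 2)*(w + 2)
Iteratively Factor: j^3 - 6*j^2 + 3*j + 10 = (j - 2)*(j^2 - 4*j - 5) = (j - 5)*(j - 2)*(j + 1)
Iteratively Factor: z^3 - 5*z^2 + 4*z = (z - 1)*(z^2 - 4*z) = (z - 4)*(z - 1)*(z)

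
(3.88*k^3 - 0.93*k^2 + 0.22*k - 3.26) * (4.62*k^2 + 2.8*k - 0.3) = 17.9256*k^5 + 6.5674*k^4 - 2.7516*k^3 - 14.1662*k^2 - 9.194*k + 0.978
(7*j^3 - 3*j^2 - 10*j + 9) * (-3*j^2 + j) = -21*j^5 + 16*j^4 + 27*j^3 - 37*j^2 + 9*j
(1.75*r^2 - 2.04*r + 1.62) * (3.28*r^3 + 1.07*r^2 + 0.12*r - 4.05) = 5.74*r^5 - 4.8187*r^4 + 3.3408*r^3 - 5.5989*r^2 + 8.4564*r - 6.561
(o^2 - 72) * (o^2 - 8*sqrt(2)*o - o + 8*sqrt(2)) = o^4 - 8*sqrt(2)*o^3 - o^3 - 72*o^2 + 8*sqrt(2)*o^2 + 72*o + 576*sqrt(2)*o - 576*sqrt(2)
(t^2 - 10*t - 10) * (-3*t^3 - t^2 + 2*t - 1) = -3*t^5 + 29*t^4 + 42*t^3 - 11*t^2 - 10*t + 10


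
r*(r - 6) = r^2 - 6*r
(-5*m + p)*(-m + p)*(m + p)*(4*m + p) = 20*m^4 + m^3*p - 21*m^2*p^2 - m*p^3 + p^4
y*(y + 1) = y^2 + y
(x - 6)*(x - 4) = x^2 - 10*x + 24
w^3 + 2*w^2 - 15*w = w*(w - 3)*(w + 5)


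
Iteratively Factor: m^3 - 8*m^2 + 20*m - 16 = (m - 2)*(m^2 - 6*m + 8) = (m - 4)*(m - 2)*(m - 2)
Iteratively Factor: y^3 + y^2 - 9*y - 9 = (y + 3)*(y^2 - 2*y - 3) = (y - 3)*(y + 3)*(y + 1)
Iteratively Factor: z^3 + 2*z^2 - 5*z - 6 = (z + 3)*(z^2 - z - 2) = (z + 1)*(z + 3)*(z - 2)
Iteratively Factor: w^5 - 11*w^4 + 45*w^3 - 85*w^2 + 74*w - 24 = (w - 3)*(w^4 - 8*w^3 + 21*w^2 - 22*w + 8) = (w - 3)*(w - 1)*(w^3 - 7*w^2 + 14*w - 8) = (w - 3)*(w - 2)*(w - 1)*(w^2 - 5*w + 4) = (w - 3)*(w - 2)*(w - 1)^2*(w - 4)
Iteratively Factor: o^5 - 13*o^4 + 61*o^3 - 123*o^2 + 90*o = (o - 5)*(o^4 - 8*o^3 + 21*o^2 - 18*o) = o*(o - 5)*(o^3 - 8*o^2 + 21*o - 18) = o*(o - 5)*(o - 2)*(o^2 - 6*o + 9) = o*(o - 5)*(o - 3)*(o - 2)*(o - 3)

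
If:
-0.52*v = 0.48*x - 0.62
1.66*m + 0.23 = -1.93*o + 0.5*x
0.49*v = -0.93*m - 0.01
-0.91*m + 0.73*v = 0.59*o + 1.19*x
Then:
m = -0.38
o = 0.34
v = 0.69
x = 0.54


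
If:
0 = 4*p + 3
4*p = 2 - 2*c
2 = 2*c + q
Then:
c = 5/2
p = -3/4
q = -3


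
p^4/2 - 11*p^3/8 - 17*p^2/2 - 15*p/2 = p*(p/2 + 1)*(p - 6)*(p + 5/4)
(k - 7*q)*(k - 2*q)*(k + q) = k^3 - 8*k^2*q + 5*k*q^2 + 14*q^3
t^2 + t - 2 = (t - 1)*(t + 2)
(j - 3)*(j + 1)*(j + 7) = j^3 + 5*j^2 - 17*j - 21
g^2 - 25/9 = (g - 5/3)*(g + 5/3)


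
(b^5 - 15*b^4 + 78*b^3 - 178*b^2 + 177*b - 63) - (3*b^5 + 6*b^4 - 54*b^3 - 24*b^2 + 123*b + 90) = -2*b^5 - 21*b^4 + 132*b^3 - 154*b^2 + 54*b - 153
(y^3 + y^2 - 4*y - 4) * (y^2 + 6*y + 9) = y^5 + 7*y^4 + 11*y^3 - 19*y^2 - 60*y - 36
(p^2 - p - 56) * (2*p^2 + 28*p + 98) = 2*p^4 + 26*p^3 - 42*p^2 - 1666*p - 5488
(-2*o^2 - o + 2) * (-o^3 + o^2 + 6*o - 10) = 2*o^5 - o^4 - 15*o^3 + 16*o^2 + 22*o - 20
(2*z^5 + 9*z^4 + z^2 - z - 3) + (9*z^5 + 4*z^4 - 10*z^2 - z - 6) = 11*z^5 + 13*z^4 - 9*z^2 - 2*z - 9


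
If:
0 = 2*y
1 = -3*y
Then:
No Solution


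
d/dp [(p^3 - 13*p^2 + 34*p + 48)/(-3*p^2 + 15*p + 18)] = -1/3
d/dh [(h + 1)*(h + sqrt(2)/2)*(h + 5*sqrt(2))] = 3*h^2 + 2*h + 11*sqrt(2)*h + 5 + 11*sqrt(2)/2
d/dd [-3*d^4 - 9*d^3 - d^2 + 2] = d*(-12*d^2 - 27*d - 2)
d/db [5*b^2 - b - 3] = 10*b - 1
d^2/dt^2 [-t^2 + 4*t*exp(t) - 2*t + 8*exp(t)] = 4*t*exp(t) + 16*exp(t) - 2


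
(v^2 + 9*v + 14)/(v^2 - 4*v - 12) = (v + 7)/(v - 6)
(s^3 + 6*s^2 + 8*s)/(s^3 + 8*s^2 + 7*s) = (s^2 + 6*s + 8)/(s^2 + 8*s + 7)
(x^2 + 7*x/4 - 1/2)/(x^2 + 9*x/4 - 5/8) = 2*(x + 2)/(2*x + 5)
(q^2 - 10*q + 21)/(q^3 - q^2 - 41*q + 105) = (q - 7)/(q^2 + 2*q - 35)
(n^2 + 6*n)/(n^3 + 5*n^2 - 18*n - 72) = n/(n^2 - n - 12)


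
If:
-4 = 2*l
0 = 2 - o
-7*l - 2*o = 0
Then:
No Solution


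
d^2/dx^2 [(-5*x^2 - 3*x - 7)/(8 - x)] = 702/(x^3 - 24*x^2 + 192*x - 512)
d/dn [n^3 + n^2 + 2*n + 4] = 3*n^2 + 2*n + 2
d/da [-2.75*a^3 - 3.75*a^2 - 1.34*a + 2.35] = -8.25*a^2 - 7.5*a - 1.34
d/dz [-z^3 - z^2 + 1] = z*(-3*z - 2)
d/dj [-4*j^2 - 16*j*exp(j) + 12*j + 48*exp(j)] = -16*j*exp(j) - 8*j + 32*exp(j) + 12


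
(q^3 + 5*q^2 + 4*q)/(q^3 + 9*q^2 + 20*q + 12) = q*(q + 4)/(q^2 + 8*q + 12)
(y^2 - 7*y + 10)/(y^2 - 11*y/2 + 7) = 2*(y - 5)/(2*y - 7)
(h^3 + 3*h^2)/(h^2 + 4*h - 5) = h^2*(h + 3)/(h^2 + 4*h - 5)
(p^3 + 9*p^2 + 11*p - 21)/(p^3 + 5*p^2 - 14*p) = (p^2 + 2*p - 3)/(p*(p - 2))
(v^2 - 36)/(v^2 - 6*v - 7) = (36 - v^2)/(-v^2 + 6*v + 7)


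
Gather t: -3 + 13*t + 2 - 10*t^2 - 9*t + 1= -10*t^2 + 4*t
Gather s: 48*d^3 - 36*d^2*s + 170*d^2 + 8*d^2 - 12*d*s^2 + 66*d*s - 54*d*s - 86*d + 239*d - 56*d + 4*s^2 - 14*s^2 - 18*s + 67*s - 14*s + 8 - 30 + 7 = 48*d^3 + 178*d^2 + 97*d + s^2*(-12*d - 10) + s*(-36*d^2 + 12*d + 35) - 15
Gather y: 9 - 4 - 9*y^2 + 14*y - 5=-9*y^2 + 14*y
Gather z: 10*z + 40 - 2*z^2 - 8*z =-2*z^2 + 2*z + 40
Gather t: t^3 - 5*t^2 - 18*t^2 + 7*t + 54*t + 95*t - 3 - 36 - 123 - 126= t^3 - 23*t^2 + 156*t - 288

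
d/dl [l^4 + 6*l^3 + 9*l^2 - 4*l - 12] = 4*l^3 + 18*l^2 + 18*l - 4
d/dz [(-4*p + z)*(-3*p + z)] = -7*p + 2*z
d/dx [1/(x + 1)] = -1/(x + 1)^2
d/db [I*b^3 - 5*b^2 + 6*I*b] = 3*I*b^2 - 10*b + 6*I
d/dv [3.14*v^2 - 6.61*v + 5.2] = 6.28*v - 6.61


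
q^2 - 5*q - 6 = (q - 6)*(q + 1)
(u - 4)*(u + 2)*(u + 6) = u^3 + 4*u^2 - 20*u - 48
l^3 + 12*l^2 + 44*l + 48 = (l + 2)*(l + 4)*(l + 6)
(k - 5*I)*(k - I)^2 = k^3 - 7*I*k^2 - 11*k + 5*I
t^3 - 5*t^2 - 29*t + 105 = (t - 7)*(t - 3)*(t + 5)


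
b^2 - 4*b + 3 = (b - 3)*(b - 1)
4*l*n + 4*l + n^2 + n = (4*l + n)*(n + 1)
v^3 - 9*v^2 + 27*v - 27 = (v - 3)^3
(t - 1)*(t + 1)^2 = t^3 + t^2 - t - 1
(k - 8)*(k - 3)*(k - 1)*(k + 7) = k^4 - 5*k^3 - 49*k^2 + 221*k - 168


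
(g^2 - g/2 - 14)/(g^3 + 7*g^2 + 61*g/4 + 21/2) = 2*(g - 4)/(2*g^2 + 7*g + 6)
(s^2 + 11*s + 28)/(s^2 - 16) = (s + 7)/(s - 4)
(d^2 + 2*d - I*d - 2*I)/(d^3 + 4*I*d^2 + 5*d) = (d + 2)/(d*(d + 5*I))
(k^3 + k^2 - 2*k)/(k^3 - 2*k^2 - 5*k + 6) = k/(k - 3)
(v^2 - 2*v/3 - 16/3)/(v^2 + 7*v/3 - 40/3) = (v + 2)/(v + 5)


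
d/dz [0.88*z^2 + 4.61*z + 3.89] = 1.76*z + 4.61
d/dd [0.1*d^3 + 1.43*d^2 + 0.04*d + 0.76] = 0.3*d^2 + 2.86*d + 0.04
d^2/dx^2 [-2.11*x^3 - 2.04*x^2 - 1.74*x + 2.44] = -12.66*x - 4.08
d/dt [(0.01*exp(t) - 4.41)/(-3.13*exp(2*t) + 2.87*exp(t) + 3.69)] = (0.0313*exp(2*t) - 27.6066*exp(t) + 12.6936)*exp(t)/(9.7969*exp(4*t) - 17.9662*exp(3*t) - 14.8625*exp(2*t) + 21.1806*exp(t) + 13.6161)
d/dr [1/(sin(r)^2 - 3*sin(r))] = (3 - 2*sin(r))*cos(r)/((sin(r) - 3)^2*sin(r)^2)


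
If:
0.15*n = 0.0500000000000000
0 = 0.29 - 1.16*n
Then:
No Solution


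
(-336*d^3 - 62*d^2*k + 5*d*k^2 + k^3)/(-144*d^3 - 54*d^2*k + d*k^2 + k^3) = (7*d + k)/(3*d + k)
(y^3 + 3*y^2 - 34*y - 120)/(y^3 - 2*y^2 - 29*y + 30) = (y + 4)/(y - 1)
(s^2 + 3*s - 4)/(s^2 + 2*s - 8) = (s - 1)/(s - 2)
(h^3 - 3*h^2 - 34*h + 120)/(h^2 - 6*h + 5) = (h^2 + 2*h - 24)/(h - 1)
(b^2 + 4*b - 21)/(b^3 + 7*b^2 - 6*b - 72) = (b + 7)/(b^2 + 10*b + 24)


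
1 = 1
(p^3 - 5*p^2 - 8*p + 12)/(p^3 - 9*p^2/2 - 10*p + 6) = 2*(p - 1)/(2*p - 1)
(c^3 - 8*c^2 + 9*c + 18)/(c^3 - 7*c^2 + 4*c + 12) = (c - 3)/(c - 2)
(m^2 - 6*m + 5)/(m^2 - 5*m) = (m - 1)/m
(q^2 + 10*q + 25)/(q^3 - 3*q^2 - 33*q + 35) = (q + 5)/(q^2 - 8*q + 7)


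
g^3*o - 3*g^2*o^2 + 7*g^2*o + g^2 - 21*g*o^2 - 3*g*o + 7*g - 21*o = (g + 7)*(g - 3*o)*(g*o + 1)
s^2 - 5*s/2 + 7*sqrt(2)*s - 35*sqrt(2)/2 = (s - 5/2)*(s + 7*sqrt(2))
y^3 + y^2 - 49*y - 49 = (y - 7)*(y + 1)*(y + 7)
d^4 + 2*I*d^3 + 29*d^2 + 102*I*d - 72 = (d - 6*I)*(d + I)*(d + 3*I)*(d + 4*I)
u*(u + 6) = u^2 + 6*u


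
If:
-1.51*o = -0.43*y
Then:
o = 0.28476821192053*y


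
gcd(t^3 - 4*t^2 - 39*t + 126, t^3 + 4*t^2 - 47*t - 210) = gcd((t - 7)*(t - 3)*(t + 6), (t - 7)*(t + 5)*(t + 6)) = t^2 - t - 42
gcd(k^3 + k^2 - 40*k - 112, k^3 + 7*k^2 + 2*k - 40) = k + 4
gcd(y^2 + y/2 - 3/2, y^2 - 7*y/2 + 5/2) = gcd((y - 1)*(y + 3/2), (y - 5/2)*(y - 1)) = y - 1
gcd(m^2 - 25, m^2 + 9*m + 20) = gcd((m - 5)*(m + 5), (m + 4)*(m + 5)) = m + 5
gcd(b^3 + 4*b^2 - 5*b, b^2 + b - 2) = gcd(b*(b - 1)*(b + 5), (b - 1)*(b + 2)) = b - 1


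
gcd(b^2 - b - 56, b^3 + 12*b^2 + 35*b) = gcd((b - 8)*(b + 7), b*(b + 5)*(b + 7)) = b + 7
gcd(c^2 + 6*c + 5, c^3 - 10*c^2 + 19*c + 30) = c + 1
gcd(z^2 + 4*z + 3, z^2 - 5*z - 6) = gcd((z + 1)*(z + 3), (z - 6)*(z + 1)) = z + 1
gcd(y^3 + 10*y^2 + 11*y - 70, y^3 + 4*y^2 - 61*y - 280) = y^2 + 12*y + 35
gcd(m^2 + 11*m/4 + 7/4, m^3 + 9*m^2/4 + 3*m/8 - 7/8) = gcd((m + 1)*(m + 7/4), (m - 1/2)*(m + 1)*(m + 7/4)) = m^2 + 11*m/4 + 7/4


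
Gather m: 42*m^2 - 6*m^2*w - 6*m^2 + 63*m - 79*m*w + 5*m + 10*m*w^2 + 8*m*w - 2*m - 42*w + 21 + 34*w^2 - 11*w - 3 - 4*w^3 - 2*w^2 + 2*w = m^2*(36 - 6*w) + m*(10*w^2 - 71*w + 66) - 4*w^3 + 32*w^2 - 51*w + 18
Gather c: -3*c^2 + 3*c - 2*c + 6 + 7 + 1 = -3*c^2 + c + 14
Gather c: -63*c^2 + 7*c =-63*c^2 + 7*c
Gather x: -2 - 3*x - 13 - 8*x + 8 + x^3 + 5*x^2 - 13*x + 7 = x^3 + 5*x^2 - 24*x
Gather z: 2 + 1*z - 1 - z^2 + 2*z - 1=-z^2 + 3*z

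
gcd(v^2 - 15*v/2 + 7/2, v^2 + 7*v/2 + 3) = 1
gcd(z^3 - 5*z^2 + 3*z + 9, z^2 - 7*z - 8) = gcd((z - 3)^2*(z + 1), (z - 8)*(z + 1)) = z + 1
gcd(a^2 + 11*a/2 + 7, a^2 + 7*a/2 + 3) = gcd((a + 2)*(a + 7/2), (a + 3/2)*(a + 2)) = a + 2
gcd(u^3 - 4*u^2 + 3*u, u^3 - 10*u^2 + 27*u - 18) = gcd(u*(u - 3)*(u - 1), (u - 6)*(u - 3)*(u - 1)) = u^2 - 4*u + 3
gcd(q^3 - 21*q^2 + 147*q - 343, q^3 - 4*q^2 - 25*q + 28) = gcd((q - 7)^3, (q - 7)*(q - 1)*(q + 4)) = q - 7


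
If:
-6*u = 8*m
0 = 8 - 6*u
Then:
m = -1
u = 4/3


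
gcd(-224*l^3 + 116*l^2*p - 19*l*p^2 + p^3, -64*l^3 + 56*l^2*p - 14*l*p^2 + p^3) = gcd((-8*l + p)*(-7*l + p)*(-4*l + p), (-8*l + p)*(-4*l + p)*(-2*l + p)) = 32*l^2 - 12*l*p + p^2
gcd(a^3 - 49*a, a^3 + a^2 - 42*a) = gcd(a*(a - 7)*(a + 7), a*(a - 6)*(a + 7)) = a^2 + 7*a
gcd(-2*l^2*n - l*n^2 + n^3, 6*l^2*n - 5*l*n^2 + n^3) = 2*l*n - n^2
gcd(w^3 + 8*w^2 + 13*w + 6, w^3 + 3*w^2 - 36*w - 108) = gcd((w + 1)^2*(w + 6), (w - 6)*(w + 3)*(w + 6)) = w + 6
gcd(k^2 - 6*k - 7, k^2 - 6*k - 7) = k^2 - 6*k - 7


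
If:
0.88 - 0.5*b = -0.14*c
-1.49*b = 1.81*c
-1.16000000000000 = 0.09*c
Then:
No Solution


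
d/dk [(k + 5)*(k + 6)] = 2*k + 11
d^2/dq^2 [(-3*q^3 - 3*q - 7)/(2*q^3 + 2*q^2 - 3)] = 2*(12*q^6 - 36*q^5 - 312*q^4 - 254*q^3 - 192*q^2 - 261*q - 42)/(8*q^9 + 24*q^8 + 24*q^7 - 28*q^6 - 72*q^5 - 36*q^4 + 54*q^3 + 54*q^2 - 27)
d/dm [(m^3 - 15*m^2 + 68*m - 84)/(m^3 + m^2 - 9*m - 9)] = 2*(8*m^4 - 77*m^3 + 146*m^2 + 219*m - 684)/(m^6 + 2*m^5 - 17*m^4 - 36*m^3 + 63*m^2 + 162*m + 81)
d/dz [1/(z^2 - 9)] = -2*z/(z^2 - 9)^2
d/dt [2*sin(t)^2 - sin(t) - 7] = (4*sin(t) - 1)*cos(t)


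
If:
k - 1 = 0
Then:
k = 1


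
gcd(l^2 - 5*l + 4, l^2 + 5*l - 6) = l - 1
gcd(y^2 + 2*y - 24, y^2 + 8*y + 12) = y + 6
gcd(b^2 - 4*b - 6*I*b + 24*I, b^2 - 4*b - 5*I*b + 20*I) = b - 4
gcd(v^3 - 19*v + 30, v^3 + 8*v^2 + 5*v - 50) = v^2 + 3*v - 10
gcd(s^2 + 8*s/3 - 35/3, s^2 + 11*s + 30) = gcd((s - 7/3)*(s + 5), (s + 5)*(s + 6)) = s + 5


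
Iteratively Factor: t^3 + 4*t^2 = (t)*(t^2 + 4*t) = t*(t + 4)*(t)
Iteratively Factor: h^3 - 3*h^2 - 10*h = (h)*(h^2 - 3*h - 10) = h*(h + 2)*(h - 5)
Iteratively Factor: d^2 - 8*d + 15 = (d - 3)*(d - 5)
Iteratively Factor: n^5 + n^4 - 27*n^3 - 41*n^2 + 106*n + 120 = (n - 2)*(n^4 + 3*n^3 - 21*n^2 - 83*n - 60) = (n - 2)*(n + 4)*(n^3 - n^2 - 17*n - 15) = (n - 5)*(n - 2)*(n + 4)*(n^2 + 4*n + 3) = (n - 5)*(n - 2)*(n + 3)*(n + 4)*(n + 1)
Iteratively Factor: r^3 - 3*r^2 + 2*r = (r - 1)*(r^2 - 2*r) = (r - 2)*(r - 1)*(r)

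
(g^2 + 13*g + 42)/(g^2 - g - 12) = (g^2 + 13*g + 42)/(g^2 - g - 12)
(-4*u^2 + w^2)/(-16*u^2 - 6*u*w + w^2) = (2*u - w)/(8*u - w)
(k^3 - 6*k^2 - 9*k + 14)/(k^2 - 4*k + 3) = (k^2 - 5*k - 14)/(k - 3)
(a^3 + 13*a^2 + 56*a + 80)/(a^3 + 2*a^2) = (a^3 + 13*a^2 + 56*a + 80)/(a^2*(a + 2))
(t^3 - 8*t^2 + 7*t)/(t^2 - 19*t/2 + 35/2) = 2*t*(t - 1)/(2*t - 5)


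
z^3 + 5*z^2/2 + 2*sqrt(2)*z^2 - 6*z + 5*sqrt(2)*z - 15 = (z + 5/2)*(z - sqrt(2))*(z + 3*sqrt(2))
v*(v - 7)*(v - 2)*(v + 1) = v^4 - 8*v^3 + 5*v^2 + 14*v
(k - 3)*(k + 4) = k^2 + k - 12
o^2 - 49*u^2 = (o - 7*u)*(o + 7*u)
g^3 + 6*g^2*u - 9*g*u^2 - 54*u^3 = (g - 3*u)*(g + 3*u)*(g + 6*u)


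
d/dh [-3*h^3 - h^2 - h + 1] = -9*h^2 - 2*h - 1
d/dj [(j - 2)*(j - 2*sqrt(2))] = 2*j - 2*sqrt(2) - 2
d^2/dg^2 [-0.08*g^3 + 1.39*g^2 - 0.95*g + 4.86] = 2.78 - 0.48*g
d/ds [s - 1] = 1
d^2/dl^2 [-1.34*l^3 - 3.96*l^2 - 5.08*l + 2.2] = -8.04*l - 7.92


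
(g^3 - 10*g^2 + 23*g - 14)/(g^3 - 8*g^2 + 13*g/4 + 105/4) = 4*(g^2 - 3*g + 2)/(4*g^2 - 4*g - 15)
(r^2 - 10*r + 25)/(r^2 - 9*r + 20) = (r - 5)/(r - 4)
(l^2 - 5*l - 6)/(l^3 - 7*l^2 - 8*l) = (l - 6)/(l*(l - 8))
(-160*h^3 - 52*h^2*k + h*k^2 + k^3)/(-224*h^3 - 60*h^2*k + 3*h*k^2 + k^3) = (5*h + k)/(7*h + k)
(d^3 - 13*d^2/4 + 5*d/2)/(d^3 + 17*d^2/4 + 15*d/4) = (4*d^2 - 13*d + 10)/(4*d^2 + 17*d + 15)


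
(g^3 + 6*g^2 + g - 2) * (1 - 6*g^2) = -6*g^5 - 36*g^4 - 5*g^3 + 18*g^2 + g - 2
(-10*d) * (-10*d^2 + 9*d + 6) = 100*d^3 - 90*d^2 - 60*d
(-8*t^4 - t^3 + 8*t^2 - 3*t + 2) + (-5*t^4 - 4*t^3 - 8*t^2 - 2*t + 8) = -13*t^4 - 5*t^3 - 5*t + 10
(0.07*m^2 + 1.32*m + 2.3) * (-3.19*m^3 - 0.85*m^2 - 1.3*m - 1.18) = -0.2233*m^5 - 4.2703*m^4 - 8.55*m^3 - 3.7536*m^2 - 4.5476*m - 2.714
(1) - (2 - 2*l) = 2*l - 1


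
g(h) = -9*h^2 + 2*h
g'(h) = 2 - 18*h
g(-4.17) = -164.84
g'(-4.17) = 77.06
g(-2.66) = -69.00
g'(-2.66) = 49.88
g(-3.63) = -125.85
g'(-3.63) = 67.34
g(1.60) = -19.84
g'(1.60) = -26.80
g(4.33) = -160.08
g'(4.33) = -75.94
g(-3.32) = -105.84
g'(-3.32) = 61.76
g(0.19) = 0.06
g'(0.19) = -1.42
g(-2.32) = -53.08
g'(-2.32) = 43.76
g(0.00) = 0.00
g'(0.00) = 2.00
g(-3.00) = -87.00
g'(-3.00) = 56.00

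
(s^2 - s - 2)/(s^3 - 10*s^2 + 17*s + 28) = (s - 2)/(s^2 - 11*s + 28)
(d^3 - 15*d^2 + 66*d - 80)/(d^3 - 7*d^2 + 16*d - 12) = (d^2 - 13*d + 40)/(d^2 - 5*d + 6)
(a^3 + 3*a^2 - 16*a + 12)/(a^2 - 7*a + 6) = (a^2 + 4*a - 12)/(a - 6)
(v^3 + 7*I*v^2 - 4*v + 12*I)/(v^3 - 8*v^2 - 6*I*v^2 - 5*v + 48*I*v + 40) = (v^2 + 8*I*v - 12)/(v^2 - v*(8 + 5*I) + 40*I)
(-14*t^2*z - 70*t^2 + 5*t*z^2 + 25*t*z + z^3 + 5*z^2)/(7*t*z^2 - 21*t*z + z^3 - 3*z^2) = (-2*t*z - 10*t + z^2 + 5*z)/(z*(z - 3))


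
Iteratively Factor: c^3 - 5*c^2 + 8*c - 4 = (c - 2)*(c^2 - 3*c + 2) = (c - 2)^2*(c - 1)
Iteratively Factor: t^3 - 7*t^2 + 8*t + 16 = (t - 4)*(t^2 - 3*t - 4) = (t - 4)^2*(t + 1)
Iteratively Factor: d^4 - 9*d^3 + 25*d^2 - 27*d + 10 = (d - 1)*(d^3 - 8*d^2 + 17*d - 10) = (d - 2)*(d - 1)*(d^2 - 6*d + 5) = (d - 2)*(d - 1)^2*(d - 5)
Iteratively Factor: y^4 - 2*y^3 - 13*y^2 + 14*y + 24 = (y + 3)*(y^3 - 5*y^2 + 2*y + 8) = (y - 4)*(y + 3)*(y^2 - y - 2) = (y - 4)*(y - 2)*(y + 3)*(y + 1)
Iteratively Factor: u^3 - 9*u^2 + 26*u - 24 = (u - 2)*(u^2 - 7*u + 12) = (u - 3)*(u - 2)*(u - 4)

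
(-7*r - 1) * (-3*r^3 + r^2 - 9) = 21*r^4 - 4*r^3 - r^2 + 63*r + 9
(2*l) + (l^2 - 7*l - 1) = l^2 - 5*l - 1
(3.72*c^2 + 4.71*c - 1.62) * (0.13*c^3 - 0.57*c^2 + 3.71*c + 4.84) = 0.4836*c^5 - 1.5081*c^4 + 10.9059*c^3 + 36.4023*c^2 + 16.7862*c - 7.8408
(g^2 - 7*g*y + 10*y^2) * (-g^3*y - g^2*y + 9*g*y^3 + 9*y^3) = -g^5*y + 7*g^4*y^2 - g^4*y - g^3*y^3 + 7*g^3*y^2 - 63*g^2*y^4 - g^2*y^3 + 90*g*y^5 - 63*g*y^4 + 90*y^5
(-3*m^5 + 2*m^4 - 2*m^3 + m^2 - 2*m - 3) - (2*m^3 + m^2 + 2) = -3*m^5 + 2*m^4 - 4*m^3 - 2*m - 5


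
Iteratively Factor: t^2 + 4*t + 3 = (t + 1)*(t + 3)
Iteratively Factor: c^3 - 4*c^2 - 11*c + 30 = (c - 5)*(c^2 + c - 6) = (c - 5)*(c + 3)*(c - 2)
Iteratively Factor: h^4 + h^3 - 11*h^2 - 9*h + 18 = (h + 2)*(h^3 - h^2 - 9*h + 9) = (h - 3)*(h + 2)*(h^2 + 2*h - 3) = (h - 3)*(h + 2)*(h + 3)*(h - 1)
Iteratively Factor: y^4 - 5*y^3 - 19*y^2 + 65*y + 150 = (y + 3)*(y^3 - 8*y^2 + 5*y + 50) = (y - 5)*(y + 3)*(y^2 - 3*y - 10) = (y - 5)*(y + 2)*(y + 3)*(y - 5)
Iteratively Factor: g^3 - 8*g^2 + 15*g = (g - 5)*(g^2 - 3*g) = (g - 5)*(g - 3)*(g)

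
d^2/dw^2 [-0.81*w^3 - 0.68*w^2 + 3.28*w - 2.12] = -4.86*w - 1.36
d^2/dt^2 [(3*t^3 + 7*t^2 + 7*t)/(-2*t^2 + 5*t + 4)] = 2*(-197*t^3 - 348*t^2 - 312*t + 28)/(8*t^6 - 60*t^5 + 102*t^4 + 115*t^3 - 204*t^2 - 240*t - 64)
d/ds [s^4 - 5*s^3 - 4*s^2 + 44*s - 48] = 4*s^3 - 15*s^2 - 8*s + 44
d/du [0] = 0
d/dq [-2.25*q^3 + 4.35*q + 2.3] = 4.35 - 6.75*q^2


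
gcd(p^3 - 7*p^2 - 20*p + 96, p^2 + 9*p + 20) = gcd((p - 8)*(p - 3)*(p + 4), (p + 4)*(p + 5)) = p + 4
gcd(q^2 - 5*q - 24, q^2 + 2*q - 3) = q + 3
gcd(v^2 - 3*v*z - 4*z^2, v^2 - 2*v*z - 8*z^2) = -v + 4*z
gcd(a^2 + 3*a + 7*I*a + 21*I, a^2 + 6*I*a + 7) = a + 7*I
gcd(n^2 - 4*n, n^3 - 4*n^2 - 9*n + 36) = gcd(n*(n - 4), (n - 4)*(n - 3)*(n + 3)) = n - 4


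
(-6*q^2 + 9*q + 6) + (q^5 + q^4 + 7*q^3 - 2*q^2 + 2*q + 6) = q^5 + q^4 + 7*q^3 - 8*q^2 + 11*q + 12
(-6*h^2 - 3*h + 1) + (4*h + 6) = -6*h^2 + h + 7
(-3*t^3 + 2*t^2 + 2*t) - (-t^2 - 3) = -3*t^3 + 3*t^2 + 2*t + 3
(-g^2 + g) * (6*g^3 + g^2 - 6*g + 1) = -6*g^5 + 5*g^4 + 7*g^3 - 7*g^2 + g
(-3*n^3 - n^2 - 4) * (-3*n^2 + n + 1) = 9*n^5 - 4*n^3 + 11*n^2 - 4*n - 4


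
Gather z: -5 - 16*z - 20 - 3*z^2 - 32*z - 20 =-3*z^2 - 48*z - 45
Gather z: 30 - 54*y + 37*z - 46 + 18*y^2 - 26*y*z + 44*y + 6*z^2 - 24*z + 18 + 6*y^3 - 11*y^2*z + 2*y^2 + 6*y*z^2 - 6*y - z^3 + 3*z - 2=6*y^3 + 20*y^2 - 16*y - z^3 + z^2*(6*y + 6) + z*(-11*y^2 - 26*y + 16)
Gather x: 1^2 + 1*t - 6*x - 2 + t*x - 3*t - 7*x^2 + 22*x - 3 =-2*t - 7*x^2 + x*(t + 16) - 4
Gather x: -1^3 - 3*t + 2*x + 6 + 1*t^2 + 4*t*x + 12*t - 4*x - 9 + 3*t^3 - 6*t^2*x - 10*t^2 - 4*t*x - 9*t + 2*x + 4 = 3*t^3 - 6*t^2*x - 9*t^2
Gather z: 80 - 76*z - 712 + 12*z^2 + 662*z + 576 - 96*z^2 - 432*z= -84*z^2 + 154*z - 56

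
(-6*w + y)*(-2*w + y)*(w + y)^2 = 12*w^4 + 16*w^3*y - 3*w^2*y^2 - 6*w*y^3 + y^4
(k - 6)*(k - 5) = k^2 - 11*k + 30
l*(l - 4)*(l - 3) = l^3 - 7*l^2 + 12*l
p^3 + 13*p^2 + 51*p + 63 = (p + 3)^2*(p + 7)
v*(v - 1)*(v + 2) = v^3 + v^2 - 2*v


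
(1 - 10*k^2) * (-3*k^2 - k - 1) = 30*k^4 + 10*k^3 + 7*k^2 - k - 1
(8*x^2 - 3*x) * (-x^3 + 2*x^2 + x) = -8*x^5 + 19*x^4 + 2*x^3 - 3*x^2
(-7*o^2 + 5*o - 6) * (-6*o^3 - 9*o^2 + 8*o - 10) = 42*o^5 + 33*o^4 - 65*o^3 + 164*o^2 - 98*o + 60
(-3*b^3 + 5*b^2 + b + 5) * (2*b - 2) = -6*b^4 + 16*b^3 - 8*b^2 + 8*b - 10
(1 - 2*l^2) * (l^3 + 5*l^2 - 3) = -2*l^5 - 10*l^4 + l^3 + 11*l^2 - 3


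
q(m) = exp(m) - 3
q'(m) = exp(m)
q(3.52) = 30.78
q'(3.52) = 33.78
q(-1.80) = -2.83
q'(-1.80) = 0.17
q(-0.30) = -2.26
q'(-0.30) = 0.74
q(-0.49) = -2.39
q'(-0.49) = 0.61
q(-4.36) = -2.99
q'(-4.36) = 0.01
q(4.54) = 90.69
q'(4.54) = 93.69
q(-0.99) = -2.63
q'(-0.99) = 0.37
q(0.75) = -0.88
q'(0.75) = 2.12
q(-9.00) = -3.00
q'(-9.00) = 0.00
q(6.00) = 400.43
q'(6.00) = 403.43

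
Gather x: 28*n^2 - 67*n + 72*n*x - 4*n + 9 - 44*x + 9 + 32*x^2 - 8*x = 28*n^2 - 71*n + 32*x^2 + x*(72*n - 52) + 18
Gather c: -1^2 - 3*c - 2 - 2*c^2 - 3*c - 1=-2*c^2 - 6*c - 4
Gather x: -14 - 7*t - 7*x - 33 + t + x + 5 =-6*t - 6*x - 42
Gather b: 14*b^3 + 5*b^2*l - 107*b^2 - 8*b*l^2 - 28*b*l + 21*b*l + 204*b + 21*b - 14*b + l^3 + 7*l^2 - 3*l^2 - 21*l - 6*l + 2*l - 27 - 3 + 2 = 14*b^3 + b^2*(5*l - 107) + b*(-8*l^2 - 7*l + 211) + l^3 + 4*l^2 - 25*l - 28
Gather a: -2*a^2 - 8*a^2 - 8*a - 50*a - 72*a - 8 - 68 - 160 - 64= -10*a^2 - 130*a - 300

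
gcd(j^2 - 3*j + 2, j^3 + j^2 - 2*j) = j - 1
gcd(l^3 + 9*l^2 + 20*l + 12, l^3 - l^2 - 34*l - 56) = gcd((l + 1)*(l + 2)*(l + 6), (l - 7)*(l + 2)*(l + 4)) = l + 2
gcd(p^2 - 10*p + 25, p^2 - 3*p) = 1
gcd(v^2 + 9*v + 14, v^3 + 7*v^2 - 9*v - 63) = v + 7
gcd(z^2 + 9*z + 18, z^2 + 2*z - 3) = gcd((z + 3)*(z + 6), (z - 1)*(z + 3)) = z + 3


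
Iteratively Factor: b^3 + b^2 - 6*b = (b + 3)*(b^2 - 2*b) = b*(b + 3)*(b - 2)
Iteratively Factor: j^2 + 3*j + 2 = (j + 1)*(j + 2)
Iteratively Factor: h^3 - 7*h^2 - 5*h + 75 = (h - 5)*(h^2 - 2*h - 15) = (h - 5)*(h + 3)*(h - 5)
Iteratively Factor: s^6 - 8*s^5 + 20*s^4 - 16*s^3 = (s)*(s^5 - 8*s^4 + 20*s^3 - 16*s^2) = s^2*(s^4 - 8*s^3 + 20*s^2 - 16*s) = s^2*(s - 2)*(s^3 - 6*s^2 + 8*s) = s^3*(s - 2)*(s^2 - 6*s + 8) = s^3*(s - 4)*(s - 2)*(s - 2)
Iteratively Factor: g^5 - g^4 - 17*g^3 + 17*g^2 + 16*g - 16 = (g - 1)*(g^4 - 17*g^2 + 16) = (g - 1)*(g + 4)*(g^3 - 4*g^2 - g + 4) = (g - 1)^2*(g + 4)*(g^2 - 3*g - 4) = (g - 1)^2*(g + 1)*(g + 4)*(g - 4)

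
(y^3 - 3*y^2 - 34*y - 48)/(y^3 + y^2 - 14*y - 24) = (y - 8)/(y - 4)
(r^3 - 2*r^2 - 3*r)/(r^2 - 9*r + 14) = r*(r^2 - 2*r - 3)/(r^2 - 9*r + 14)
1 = 1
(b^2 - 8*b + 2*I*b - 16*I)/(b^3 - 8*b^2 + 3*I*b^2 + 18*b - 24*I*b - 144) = (b + 2*I)/(b^2 + 3*I*b + 18)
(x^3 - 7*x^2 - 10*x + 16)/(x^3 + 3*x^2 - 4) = (x - 8)/(x + 2)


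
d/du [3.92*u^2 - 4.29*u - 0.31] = 7.84*u - 4.29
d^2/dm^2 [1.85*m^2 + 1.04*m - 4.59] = 3.70000000000000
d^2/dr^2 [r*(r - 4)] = 2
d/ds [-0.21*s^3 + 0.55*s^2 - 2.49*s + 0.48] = -0.63*s^2 + 1.1*s - 2.49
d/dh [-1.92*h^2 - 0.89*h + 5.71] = -3.84*h - 0.89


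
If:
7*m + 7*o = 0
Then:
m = -o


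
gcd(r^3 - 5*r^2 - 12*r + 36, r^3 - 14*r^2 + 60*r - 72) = r^2 - 8*r + 12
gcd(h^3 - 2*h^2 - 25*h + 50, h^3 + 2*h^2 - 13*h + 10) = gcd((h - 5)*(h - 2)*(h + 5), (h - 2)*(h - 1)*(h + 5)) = h^2 + 3*h - 10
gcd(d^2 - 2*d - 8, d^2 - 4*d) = d - 4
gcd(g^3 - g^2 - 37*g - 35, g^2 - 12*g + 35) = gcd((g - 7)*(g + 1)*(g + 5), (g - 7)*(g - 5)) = g - 7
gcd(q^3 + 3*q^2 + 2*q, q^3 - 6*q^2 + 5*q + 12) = q + 1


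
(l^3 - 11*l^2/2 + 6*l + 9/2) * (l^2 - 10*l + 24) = l^5 - 31*l^4/2 + 85*l^3 - 375*l^2/2 + 99*l + 108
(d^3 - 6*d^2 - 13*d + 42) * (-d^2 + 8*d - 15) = -d^5 + 14*d^4 - 50*d^3 - 56*d^2 + 531*d - 630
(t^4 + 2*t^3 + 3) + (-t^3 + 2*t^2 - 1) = t^4 + t^3 + 2*t^2 + 2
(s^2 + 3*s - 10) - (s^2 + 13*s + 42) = -10*s - 52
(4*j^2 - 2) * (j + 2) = 4*j^3 + 8*j^2 - 2*j - 4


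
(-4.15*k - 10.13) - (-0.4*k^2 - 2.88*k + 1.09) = 0.4*k^2 - 1.27*k - 11.22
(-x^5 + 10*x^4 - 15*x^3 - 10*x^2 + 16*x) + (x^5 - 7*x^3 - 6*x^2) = 10*x^4 - 22*x^3 - 16*x^2 + 16*x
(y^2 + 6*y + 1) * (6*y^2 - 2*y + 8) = 6*y^4 + 34*y^3 + 2*y^2 + 46*y + 8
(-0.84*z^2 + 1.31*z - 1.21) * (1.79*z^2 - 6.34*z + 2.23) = -1.5036*z^4 + 7.6705*z^3 - 12.3445*z^2 + 10.5927*z - 2.6983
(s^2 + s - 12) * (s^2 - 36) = s^4 + s^3 - 48*s^2 - 36*s + 432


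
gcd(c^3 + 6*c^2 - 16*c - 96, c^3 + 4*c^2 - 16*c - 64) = c^2 - 16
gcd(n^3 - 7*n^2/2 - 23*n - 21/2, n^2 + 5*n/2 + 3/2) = 1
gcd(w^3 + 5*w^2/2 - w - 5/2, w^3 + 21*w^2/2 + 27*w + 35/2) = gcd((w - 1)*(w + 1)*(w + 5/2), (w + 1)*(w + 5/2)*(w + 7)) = w^2 + 7*w/2 + 5/2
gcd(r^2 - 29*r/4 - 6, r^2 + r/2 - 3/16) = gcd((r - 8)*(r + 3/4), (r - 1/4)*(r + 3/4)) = r + 3/4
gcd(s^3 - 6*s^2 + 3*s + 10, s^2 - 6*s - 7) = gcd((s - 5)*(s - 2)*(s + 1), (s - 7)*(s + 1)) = s + 1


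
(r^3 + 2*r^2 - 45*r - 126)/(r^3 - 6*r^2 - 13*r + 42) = (r + 6)/(r - 2)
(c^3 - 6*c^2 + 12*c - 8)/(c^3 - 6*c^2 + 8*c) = (c^2 - 4*c + 4)/(c*(c - 4))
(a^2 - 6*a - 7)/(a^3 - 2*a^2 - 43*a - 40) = (a - 7)/(a^2 - 3*a - 40)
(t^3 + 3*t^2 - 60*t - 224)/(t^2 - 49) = (t^2 - 4*t - 32)/(t - 7)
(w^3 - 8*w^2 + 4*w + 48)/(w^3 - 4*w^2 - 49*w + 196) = (w^2 - 4*w - 12)/(w^2 - 49)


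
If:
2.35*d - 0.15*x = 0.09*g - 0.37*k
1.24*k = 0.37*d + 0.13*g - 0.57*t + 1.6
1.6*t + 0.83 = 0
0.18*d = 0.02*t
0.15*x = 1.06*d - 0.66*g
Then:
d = -0.06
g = -0.80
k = 1.43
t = -0.52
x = 3.10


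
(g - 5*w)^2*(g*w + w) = g^3*w - 10*g^2*w^2 + g^2*w + 25*g*w^3 - 10*g*w^2 + 25*w^3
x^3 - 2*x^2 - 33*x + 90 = (x - 5)*(x - 3)*(x + 6)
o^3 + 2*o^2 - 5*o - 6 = (o - 2)*(o + 1)*(o + 3)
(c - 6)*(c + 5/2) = c^2 - 7*c/2 - 15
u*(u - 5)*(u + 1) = u^3 - 4*u^2 - 5*u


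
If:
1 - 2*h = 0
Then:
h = 1/2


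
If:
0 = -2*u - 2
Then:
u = -1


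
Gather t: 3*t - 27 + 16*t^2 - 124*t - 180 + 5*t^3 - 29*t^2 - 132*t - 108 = 5*t^3 - 13*t^2 - 253*t - 315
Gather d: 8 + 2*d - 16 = 2*d - 8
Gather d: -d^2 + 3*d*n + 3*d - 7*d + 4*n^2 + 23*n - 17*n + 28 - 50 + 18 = -d^2 + d*(3*n - 4) + 4*n^2 + 6*n - 4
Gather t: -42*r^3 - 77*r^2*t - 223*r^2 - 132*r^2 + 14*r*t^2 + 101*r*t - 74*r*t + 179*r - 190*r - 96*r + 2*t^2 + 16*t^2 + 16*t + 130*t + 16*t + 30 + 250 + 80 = -42*r^3 - 355*r^2 - 107*r + t^2*(14*r + 18) + t*(-77*r^2 + 27*r + 162) + 360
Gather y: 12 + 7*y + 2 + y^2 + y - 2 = y^2 + 8*y + 12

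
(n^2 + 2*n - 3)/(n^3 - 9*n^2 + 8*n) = (n + 3)/(n*(n - 8))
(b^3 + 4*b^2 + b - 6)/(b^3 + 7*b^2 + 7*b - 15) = (b + 2)/(b + 5)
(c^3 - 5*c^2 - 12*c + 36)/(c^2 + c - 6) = c - 6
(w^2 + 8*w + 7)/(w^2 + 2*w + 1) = (w + 7)/(w + 1)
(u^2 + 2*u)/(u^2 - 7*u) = (u + 2)/(u - 7)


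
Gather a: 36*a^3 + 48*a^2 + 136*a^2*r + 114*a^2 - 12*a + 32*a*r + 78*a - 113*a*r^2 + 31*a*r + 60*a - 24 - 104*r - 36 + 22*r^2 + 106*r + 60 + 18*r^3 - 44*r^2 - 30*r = 36*a^3 + a^2*(136*r + 162) + a*(-113*r^2 + 63*r + 126) + 18*r^3 - 22*r^2 - 28*r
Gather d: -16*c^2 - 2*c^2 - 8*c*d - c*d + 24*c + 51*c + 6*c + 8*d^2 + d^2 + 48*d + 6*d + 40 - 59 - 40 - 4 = -18*c^2 + 81*c + 9*d^2 + d*(54 - 9*c) - 63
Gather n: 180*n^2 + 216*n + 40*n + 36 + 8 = 180*n^2 + 256*n + 44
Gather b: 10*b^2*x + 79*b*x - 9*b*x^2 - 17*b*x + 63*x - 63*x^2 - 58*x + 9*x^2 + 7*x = 10*b^2*x + b*(-9*x^2 + 62*x) - 54*x^2 + 12*x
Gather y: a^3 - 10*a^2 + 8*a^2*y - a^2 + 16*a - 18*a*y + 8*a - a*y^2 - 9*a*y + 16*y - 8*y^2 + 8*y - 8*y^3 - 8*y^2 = a^3 - 11*a^2 + 24*a - 8*y^3 + y^2*(-a - 16) + y*(8*a^2 - 27*a + 24)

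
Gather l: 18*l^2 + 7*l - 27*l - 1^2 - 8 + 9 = 18*l^2 - 20*l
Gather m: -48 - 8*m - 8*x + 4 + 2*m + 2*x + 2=-6*m - 6*x - 42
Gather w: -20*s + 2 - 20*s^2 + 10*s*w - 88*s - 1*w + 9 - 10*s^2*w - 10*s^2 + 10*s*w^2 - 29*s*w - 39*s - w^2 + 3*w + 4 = -30*s^2 - 147*s + w^2*(10*s - 1) + w*(-10*s^2 - 19*s + 2) + 15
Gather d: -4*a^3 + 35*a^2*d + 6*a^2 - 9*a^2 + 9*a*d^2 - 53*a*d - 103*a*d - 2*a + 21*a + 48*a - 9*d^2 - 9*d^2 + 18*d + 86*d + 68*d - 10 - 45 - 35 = -4*a^3 - 3*a^2 + 67*a + d^2*(9*a - 18) + d*(35*a^2 - 156*a + 172) - 90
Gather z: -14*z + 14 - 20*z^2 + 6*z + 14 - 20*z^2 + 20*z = -40*z^2 + 12*z + 28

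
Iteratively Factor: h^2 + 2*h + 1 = (h + 1)*(h + 1)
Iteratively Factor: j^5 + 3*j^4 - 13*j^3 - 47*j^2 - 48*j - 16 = (j - 4)*(j^4 + 7*j^3 + 15*j^2 + 13*j + 4) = (j - 4)*(j + 1)*(j^3 + 6*j^2 + 9*j + 4) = (j - 4)*(j + 1)^2*(j^2 + 5*j + 4) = (j - 4)*(j + 1)^2*(j + 4)*(j + 1)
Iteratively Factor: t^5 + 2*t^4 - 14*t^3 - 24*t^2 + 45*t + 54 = (t - 2)*(t^4 + 4*t^3 - 6*t^2 - 36*t - 27) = (t - 2)*(t + 3)*(t^3 + t^2 - 9*t - 9) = (t - 3)*(t - 2)*(t + 3)*(t^2 + 4*t + 3) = (t - 3)*(t - 2)*(t + 1)*(t + 3)*(t + 3)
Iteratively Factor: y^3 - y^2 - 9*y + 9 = (y - 3)*(y^2 + 2*y - 3) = (y - 3)*(y + 3)*(y - 1)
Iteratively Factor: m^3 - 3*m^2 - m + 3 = (m - 3)*(m^2 - 1) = (m - 3)*(m + 1)*(m - 1)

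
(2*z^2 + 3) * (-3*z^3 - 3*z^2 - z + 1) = -6*z^5 - 6*z^4 - 11*z^3 - 7*z^2 - 3*z + 3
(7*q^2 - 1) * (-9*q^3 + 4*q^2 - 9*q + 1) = -63*q^5 + 28*q^4 - 54*q^3 + 3*q^2 + 9*q - 1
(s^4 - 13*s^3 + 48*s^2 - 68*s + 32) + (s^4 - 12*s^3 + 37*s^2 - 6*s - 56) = 2*s^4 - 25*s^3 + 85*s^2 - 74*s - 24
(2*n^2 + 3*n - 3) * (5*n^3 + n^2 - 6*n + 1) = 10*n^5 + 17*n^4 - 24*n^3 - 19*n^2 + 21*n - 3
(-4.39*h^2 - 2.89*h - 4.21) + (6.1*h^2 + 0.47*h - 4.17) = 1.71*h^2 - 2.42*h - 8.38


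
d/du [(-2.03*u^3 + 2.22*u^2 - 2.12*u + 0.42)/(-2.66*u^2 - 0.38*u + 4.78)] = (5.3998*u^4 + 1.5428*u^3 - 35.593*u^2 + 23.4576*u - 9.974)/(7.0756*u^4 + 2.0216*u^3 - 25.2852*u^2 - 3.6328*u + 22.8484)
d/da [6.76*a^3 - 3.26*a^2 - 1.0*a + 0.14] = 20.28*a^2 - 6.52*a - 1.0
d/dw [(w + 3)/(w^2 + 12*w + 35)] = (w^2 + 12*w - 2*(w + 3)*(w + 6) + 35)/(w^2 + 12*w + 35)^2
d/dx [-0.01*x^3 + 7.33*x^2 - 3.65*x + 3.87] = -0.03*x^2 + 14.66*x - 3.65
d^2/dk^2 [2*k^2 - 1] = 4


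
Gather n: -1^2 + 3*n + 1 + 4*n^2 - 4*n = 4*n^2 - n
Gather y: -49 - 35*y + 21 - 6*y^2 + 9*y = -6*y^2 - 26*y - 28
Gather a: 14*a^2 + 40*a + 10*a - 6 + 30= 14*a^2 + 50*a + 24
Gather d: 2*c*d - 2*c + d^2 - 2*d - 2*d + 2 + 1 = -2*c + d^2 + d*(2*c - 4) + 3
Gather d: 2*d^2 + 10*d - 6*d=2*d^2 + 4*d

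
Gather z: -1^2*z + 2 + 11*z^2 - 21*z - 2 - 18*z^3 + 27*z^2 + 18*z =-18*z^3 + 38*z^2 - 4*z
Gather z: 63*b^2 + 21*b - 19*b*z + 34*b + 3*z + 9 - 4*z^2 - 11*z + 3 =63*b^2 + 55*b - 4*z^2 + z*(-19*b - 8) + 12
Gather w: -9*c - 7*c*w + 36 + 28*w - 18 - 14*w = -9*c + w*(14 - 7*c) + 18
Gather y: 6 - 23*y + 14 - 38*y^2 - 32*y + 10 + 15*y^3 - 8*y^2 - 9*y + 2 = 15*y^3 - 46*y^2 - 64*y + 32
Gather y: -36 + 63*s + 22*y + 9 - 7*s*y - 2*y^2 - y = 63*s - 2*y^2 + y*(21 - 7*s) - 27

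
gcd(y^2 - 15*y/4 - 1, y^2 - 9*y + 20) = y - 4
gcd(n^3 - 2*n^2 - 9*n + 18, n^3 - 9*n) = n^2 - 9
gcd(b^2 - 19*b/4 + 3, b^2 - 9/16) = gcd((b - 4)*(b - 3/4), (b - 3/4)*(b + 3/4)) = b - 3/4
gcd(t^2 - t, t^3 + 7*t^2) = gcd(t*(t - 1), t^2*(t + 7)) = t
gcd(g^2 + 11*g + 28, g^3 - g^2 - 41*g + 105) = g + 7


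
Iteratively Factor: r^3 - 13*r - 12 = (r + 3)*(r^2 - 3*r - 4) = (r - 4)*(r + 3)*(r + 1)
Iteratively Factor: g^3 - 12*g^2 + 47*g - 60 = (g - 3)*(g^2 - 9*g + 20) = (g - 5)*(g - 3)*(g - 4)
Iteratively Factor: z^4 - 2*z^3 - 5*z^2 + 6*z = (z - 1)*(z^3 - z^2 - 6*z) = (z - 1)*(z + 2)*(z^2 - 3*z) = (z - 3)*(z - 1)*(z + 2)*(z)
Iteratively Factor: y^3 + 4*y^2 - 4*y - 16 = (y + 2)*(y^2 + 2*y - 8) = (y - 2)*(y + 2)*(y + 4)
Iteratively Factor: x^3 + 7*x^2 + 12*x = (x)*(x^2 + 7*x + 12) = x*(x + 4)*(x + 3)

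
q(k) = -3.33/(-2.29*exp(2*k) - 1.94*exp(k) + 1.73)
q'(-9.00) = 0.00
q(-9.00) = -1.93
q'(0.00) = -3.47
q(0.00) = 1.33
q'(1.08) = -0.27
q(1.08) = 0.14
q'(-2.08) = -0.50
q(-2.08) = -2.29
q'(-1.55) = -1.39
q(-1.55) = -2.74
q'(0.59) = -0.72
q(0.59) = 0.36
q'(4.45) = -0.00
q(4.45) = 0.00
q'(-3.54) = -0.07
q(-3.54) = -1.99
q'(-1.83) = -0.77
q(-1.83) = -2.45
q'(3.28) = -0.00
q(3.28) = 0.00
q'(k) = -3.33*(4.58*exp(2*k) + 1.94*exp(k))/(-2.29*exp(2*k) - 1.94*exp(k) + 1.73)^2 = (-15.2514*exp(k) - 6.4602)*exp(k)/(2.29*exp(2*k) + 1.94*exp(k) - 1.73)^2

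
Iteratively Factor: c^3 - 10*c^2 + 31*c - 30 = (c - 5)*(c^2 - 5*c + 6) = (c - 5)*(c - 2)*(c - 3)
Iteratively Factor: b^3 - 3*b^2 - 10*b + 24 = (b - 4)*(b^2 + b - 6) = (b - 4)*(b + 3)*(b - 2)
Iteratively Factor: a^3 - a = (a)*(a^2 - 1) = a*(a - 1)*(a + 1)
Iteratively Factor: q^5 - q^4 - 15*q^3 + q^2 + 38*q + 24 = (q + 3)*(q^4 - 4*q^3 - 3*q^2 + 10*q + 8) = (q + 1)*(q + 3)*(q^3 - 5*q^2 + 2*q + 8) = (q + 1)^2*(q + 3)*(q^2 - 6*q + 8) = (q - 4)*(q + 1)^2*(q + 3)*(q - 2)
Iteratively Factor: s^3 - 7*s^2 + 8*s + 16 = (s - 4)*(s^2 - 3*s - 4) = (s - 4)*(s + 1)*(s - 4)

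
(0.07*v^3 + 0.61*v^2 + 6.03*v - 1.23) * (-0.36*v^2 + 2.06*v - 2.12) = -0.0252*v^5 - 0.0754*v^4 - 1.0626*v^3 + 11.5714*v^2 - 15.3174*v + 2.6076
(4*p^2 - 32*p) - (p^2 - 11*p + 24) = 3*p^2 - 21*p - 24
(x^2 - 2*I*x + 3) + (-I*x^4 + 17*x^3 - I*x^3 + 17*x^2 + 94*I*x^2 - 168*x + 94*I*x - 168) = -I*x^4 + 17*x^3 - I*x^3 + 18*x^2 + 94*I*x^2 - 168*x + 92*I*x - 165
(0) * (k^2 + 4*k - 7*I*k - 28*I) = 0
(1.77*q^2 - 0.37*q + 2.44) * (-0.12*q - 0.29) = -0.2124*q^3 - 0.4689*q^2 - 0.1855*q - 0.7076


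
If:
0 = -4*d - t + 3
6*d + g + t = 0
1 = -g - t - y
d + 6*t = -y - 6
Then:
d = 23/17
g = -97/17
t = -41/17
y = 121/17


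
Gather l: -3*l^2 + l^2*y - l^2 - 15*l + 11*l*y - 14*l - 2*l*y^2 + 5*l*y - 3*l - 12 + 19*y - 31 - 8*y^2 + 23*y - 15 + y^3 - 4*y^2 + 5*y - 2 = l^2*(y - 4) + l*(-2*y^2 + 16*y - 32) + y^3 - 12*y^2 + 47*y - 60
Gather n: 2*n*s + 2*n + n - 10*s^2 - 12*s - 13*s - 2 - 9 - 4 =n*(2*s + 3) - 10*s^2 - 25*s - 15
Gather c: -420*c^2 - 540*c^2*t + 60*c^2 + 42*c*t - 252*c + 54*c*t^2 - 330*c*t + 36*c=c^2*(-540*t - 360) + c*(54*t^2 - 288*t - 216)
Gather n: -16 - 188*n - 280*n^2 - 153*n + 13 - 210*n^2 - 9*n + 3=-490*n^2 - 350*n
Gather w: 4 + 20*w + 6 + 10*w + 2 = 30*w + 12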